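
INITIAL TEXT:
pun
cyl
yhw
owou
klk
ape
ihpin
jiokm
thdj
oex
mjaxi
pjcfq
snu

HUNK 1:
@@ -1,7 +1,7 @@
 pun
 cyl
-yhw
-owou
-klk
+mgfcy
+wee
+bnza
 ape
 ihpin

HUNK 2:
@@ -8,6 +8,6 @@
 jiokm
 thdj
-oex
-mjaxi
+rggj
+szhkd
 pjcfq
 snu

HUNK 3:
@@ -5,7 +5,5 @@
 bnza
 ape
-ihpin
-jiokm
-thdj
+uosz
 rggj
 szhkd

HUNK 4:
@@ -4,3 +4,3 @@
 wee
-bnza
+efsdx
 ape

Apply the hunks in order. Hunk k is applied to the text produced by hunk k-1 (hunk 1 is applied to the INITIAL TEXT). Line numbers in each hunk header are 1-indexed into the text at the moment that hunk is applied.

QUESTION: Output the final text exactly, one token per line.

Hunk 1: at line 1 remove [yhw,owou,klk] add [mgfcy,wee,bnza] -> 13 lines: pun cyl mgfcy wee bnza ape ihpin jiokm thdj oex mjaxi pjcfq snu
Hunk 2: at line 8 remove [oex,mjaxi] add [rggj,szhkd] -> 13 lines: pun cyl mgfcy wee bnza ape ihpin jiokm thdj rggj szhkd pjcfq snu
Hunk 3: at line 5 remove [ihpin,jiokm,thdj] add [uosz] -> 11 lines: pun cyl mgfcy wee bnza ape uosz rggj szhkd pjcfq snu
Hunk 4: at line 4 remove [bnza] add [efsdx] -> 11 lines: pun cyl mgfcy wee efsdx ape uosz rggj szhkd pjcfq snu

Answer: pun
cyl
mgfcy
wee
efsdx
ape
uosz
rggj
szhkd
pjcfq
snu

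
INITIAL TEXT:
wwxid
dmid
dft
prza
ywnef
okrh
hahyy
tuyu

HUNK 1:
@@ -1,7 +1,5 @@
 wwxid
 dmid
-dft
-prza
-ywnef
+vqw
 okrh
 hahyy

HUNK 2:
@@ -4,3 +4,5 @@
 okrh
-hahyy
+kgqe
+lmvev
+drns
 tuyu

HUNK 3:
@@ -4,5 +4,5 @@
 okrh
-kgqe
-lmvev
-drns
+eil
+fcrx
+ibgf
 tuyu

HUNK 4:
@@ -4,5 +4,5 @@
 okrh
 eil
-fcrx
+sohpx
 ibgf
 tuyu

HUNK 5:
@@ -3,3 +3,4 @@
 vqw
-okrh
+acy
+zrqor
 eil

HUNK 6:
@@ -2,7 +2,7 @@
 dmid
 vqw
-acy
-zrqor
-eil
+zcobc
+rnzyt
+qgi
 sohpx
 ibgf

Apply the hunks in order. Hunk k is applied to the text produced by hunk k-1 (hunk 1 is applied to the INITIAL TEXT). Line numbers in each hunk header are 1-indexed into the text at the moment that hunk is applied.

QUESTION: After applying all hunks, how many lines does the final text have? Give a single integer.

Answer: 9

Derivation:
Hunk 1: at line 1 remove [dft,prza,ywnef] add [vqw] -> 6 lines: wwxid dmid vqw okrh hahyy tuyu
Hunk 2: at line 4 remove [hahyy] add [kgqe,lmvev,drns] -> 8 lines: wwxid dmid vqw okrh kgqe lmvev drns tuyu
Hunk 3: at line 4 remove [kgqe,lmvev,drns] add [eil,fcrx,ibgf] -> 8 lines: wwxid dmid vqw okrh eil fcrx ibgf tuyu
Hunk 4: at line 4 remove [fcrx] add [sohpx] -> 8 lines: wwxid dmid vqw okrh eil sohpx ibgf tuyu
Hunk 5: at line 3 remove [okrh] add [acy,zrqor] -> 9 lines: wwxid dmid vqw acy zrqor eil sohpx ibgf tuyu
Hunk 6: at line 2 remove [acy,zrqor,eil] add [zcobc,rnzyt,qgi] -> 9 lines: wwxid dmid vqw zcobc rnzyt qgi sohpx ibgf tuyu
Final line count: 9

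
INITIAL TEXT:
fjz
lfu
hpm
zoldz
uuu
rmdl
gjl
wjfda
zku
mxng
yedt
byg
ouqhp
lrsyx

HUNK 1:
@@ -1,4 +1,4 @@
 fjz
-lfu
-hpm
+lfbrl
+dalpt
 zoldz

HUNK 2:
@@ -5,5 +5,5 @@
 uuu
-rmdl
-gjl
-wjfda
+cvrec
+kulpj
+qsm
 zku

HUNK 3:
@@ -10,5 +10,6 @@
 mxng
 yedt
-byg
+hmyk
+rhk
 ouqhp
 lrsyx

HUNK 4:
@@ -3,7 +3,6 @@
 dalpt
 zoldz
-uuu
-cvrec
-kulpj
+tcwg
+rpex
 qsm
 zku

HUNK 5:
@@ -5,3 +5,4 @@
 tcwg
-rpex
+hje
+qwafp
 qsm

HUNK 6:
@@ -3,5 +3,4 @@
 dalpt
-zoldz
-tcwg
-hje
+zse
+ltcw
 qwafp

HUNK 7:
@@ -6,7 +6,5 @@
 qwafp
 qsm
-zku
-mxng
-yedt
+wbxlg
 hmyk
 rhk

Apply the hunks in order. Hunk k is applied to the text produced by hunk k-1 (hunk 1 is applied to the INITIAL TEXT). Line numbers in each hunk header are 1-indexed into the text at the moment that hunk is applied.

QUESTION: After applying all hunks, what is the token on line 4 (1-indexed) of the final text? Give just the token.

Answer: zse

Derivation:
Hunk 1: at line 1 remove [lfu,hpm] add [lfbrl,dalpt] -> 14 lines: fjz lfbrl dalpt zoldz uuu rmdl gjl wjfda zku mxng yedt byg ouqhp lrsyx
Hunk 2: at line 5 remove [rmdl,gjl,wjfda] add [cvrec,kulpj,qsm] -> 14 lines: fjz lfbrl dalpt zoldz uuu cvrec kulpj qsm zku mxng yedt byg ouqhp lrsyx
Hunk 3: at line 10 remove [byg] add [hmyk,rhk] -> 15 lines: fjz lfbrl dalpt zoldz uuu cvrec kulpj qsm zku mxng yedt hmyk rhk ouqhp lrsyx
Hunk 4: at line 3 remove [uuu,cvrec,kulpj] add [tcwg,rpex] -> 14 lines: fjz lfbrl dalpt zoldz tcwg rpex qsm zku mxng yedt hmyk rhk ouqhp lrsyx
Hunk 5: at line 5 remove [rpex] add [hje,qwafp] -> 15 lines: fjz lfbrl dalpt zoldz tcwg hje qwafp qsm zku mxng yedt hmyk rhk ouqhp lrsyx
Hunk 6: at line 3 remove [zoldz,tcwg,hje] add [zse,ltcw] -> 14 lines: fjz lfbrl dalpt zse ltcw qwafp qsm zku mxng yedt hmyk rhk ouqhp lrsyx
Hunk 7: at line 6 remove [zku,mxng,yedt] add [wbxlg] -> 12 lines: fjz lfbrl dalpt zse ltcw qwafp qsm wbxlg hmyk rhk ouqhp lrsyx
Final line 4: zse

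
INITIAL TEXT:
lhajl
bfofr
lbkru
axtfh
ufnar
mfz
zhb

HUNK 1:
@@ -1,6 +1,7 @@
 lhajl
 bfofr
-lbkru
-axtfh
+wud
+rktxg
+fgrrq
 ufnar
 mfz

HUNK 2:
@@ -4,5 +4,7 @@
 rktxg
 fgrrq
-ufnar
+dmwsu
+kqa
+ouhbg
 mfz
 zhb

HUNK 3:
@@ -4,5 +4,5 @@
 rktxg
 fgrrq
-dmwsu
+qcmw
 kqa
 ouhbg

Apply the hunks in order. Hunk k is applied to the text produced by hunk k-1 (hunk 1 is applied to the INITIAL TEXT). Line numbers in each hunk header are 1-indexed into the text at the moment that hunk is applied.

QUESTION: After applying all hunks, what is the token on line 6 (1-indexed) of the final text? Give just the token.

Answer: qcmw

Derivation:
Hunk 1: at line 1 remove [lbkru,axtfh] add [wud,rktxg,fgrrq] -> 8 lines: lhajl bfofr wud rktxg fgrrq ufnar mfz zhb
Hunk 2: at line 4 remove [ufnar] add [dmwsu,kqa,ouhbg] -> 10 lines: lhajl bfofr wud rktxg fgrrq dmwsu kqa ouhbg mfz zhb
Hunk 3: at line 4 remove [dmwsu] add [qcmw] -> 10 lines: lhajl bfofr wud rktxg fgrrq qcmw kqa ouhbg mfz zhb
Final line 6: qcmw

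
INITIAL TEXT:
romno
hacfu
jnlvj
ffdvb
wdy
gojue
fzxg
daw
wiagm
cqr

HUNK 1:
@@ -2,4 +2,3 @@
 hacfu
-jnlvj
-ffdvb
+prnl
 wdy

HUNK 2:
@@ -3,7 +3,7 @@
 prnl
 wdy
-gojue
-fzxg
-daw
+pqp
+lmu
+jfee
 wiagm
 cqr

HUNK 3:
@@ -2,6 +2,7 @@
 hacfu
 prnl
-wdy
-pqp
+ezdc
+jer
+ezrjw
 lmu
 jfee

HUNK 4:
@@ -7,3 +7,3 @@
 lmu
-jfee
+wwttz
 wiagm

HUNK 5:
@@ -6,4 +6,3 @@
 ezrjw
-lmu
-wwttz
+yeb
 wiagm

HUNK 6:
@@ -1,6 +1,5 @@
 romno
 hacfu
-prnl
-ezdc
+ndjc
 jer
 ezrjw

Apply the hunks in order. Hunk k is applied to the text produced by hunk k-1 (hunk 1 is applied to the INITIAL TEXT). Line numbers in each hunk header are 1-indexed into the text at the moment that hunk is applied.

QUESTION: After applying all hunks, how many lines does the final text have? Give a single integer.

Hunk 1: at line 2 remove [jnlvj,ffdvb] add [prnl] -> 9 lines: romno hacfu prnl wdy gojue fzxg daw wiagm cqr
Hunk 2: at line 3 remove [gojue,fzxg,daw] add [pqp,lmu,jfee] -> 9 lines: romno hacfu prnl wdy pqp lmu jfee wiagm cqr
Hunk 3: at line 2 remove [wdy,pqp] add [ezdc,jer,ezrjw] -> 10 lines: romno hacfu prnl ezdc jer ezrjw lmu jfee wiagm cqr
Hunk 4: at line 7 remove [jfee] add [wwttz] -> 10 lines: romno hacfu prnl ezdc jer ezrjw lmu wwttz wiagm cqr
Hunk 5: at line 6 remove [lmu,wwttz] add [yeb] -> 9 lines: romno hacfu prnl ezdc jer ezrjw yeb wiagm cqr
Hunk 6: at line 1 remove [prnl,ezdc] add [ndjc] -> 8 lines: romno hacfu ndjc jer ezrjw yeb wiagm cqr
Final line count: 8

Answer: 8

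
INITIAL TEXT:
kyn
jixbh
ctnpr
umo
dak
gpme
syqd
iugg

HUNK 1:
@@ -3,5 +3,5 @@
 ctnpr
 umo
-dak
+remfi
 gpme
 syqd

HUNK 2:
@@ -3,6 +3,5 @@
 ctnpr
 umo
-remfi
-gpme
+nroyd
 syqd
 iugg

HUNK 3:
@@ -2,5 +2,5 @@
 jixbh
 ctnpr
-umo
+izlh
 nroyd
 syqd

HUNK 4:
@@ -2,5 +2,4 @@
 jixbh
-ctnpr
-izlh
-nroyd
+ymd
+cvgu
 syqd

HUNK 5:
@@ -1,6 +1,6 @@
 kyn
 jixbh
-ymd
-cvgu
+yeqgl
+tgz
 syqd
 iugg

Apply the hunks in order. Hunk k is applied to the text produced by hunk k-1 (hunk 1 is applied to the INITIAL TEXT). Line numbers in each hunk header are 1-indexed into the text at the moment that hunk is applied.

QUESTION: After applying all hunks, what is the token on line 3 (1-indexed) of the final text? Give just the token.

Answer: yeqgl

Derivation:
Hunk 1: at line 3 remove [dak] add [remfi] -> 8 lines: kyn jixbh ctnpr umo remfi gpme syqd iugg
Hunk 2: at line 3 remove [remfi,gpme] add [nroyd] -> 7 lines: kyn jixbh ctnpr umo nroyd syqd iugg
Hunk 3: at line 2 remove [umo] add [izlh] -> 7 lines: kyn jixbh ctnpr izlh nroyd syqd iugg
Hunk 4: at line 2 remove [ctnpr,izlh,nroyd] add [ymd,cvgu] -> 6 lines: kyn jixbh ymd cvgu syqd iugg
Hunk 5: at line 1 remove [ymd,cvgu] add [yeqgl,tgz] -> 6 lines: kyn jixbh yeqgl tgz syqd iugg
Final line 3: yeqgl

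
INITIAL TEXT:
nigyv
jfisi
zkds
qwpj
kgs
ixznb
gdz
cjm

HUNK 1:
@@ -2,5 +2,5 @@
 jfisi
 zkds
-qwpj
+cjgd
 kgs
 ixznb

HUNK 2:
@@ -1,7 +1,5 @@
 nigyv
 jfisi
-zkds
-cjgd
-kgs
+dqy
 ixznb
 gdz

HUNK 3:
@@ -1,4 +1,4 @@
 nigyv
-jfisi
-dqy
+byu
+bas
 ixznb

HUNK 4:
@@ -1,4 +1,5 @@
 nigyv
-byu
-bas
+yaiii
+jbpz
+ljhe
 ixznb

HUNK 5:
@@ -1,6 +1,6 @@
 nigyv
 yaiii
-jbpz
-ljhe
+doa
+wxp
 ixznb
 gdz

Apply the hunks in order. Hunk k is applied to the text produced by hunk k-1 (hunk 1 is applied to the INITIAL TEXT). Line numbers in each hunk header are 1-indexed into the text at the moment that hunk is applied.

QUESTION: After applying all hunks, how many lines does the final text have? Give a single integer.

Hunk 1: at line 2 remove [qwpj] add [cjgd] -> 8 lines: nigyv jfisi zkds cjgd kgs ixznb gdz cjm
Hunk 2: at line 1 remove [zkds,cjgd,kgs] add [dqy] -> 6 lines: nigyv jfisi dqy ixznb gdz cjm
Hunk 3: at line 1 remove [jfisi,dqy] add [byu,bas] -> 6 lines: nigyv byu bas ixznb gdz cjm
Hunk 4: at line 1 remove [byu,bas] add [yaiii,jbpz,ljhe] -> 7 lines: nigyv yaiii jbpz ljhe ixznb gdz cjm
Hunk 5: at line 1 remove [jbpz,ljhe] add [doa,wxp] -> 7 lines: nigyv yaiii doa wxp ixznb gdz cjm
Final line count: 7

Answer: 7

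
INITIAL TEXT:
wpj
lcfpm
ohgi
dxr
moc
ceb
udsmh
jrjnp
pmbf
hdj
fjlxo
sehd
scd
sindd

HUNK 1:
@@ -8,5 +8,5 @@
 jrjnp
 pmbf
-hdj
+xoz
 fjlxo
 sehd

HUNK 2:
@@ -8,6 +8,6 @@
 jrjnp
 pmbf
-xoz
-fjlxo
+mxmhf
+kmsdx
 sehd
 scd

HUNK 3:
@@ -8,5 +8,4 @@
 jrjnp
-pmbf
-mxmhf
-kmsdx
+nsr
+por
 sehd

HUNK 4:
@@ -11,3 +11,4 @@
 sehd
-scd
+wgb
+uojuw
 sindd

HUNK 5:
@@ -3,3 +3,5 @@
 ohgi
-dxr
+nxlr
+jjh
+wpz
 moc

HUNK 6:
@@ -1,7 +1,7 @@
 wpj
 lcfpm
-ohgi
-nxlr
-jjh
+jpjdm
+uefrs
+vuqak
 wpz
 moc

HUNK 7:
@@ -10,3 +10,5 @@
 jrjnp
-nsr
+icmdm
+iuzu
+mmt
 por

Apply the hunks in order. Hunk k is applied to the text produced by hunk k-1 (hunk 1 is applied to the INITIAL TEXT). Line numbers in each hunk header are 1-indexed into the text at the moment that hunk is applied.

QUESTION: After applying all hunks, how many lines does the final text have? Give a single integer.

Hunk 1: at line 8 remove [hdj] add [xoz] -> 14 lines: wpj lcfpm ohgi dxr moc ceb udsmh jrjnp pmbf xoz fjlxo sehd scd sindd
Hunk 2: at line 8 remove [xoz,fjlxo] add [mxmhf,kmsdx] -> 14 lines: wpj lcfpm ohgi dxr moc ceb udsmh jrjnp pmbf mxmhf kmsdx sehd scd sindd
Hunk 3: at line 8 remove [pmbf,mxmhf,kmsdx] add [nsr,por] -> 13 lines: wpj lcfpm ohgi dxr moc ceb udsmh jrjnp nsr por sehd scd sindd
Hunk 4: at line 11 remove [scd] add [wgb,uojuw] -> 14 lines: wpj lcfpm ohgi dxr moc ceb udsmh jrjnp nsr por sehd wgb uojuw sindd
Hunk 5: at line 3 remove [dxr] add [nxlr,jjh,wpz] -> 16 lines: wpj lcfpm ohgi nxlr jjh wpz moc ceb udsmh jrjnp nsr por sehd wgb uojuw sindd
Hunk 6: at line 1 remove [ohgi,nxlr,jjh] add [jpjdm,uefrs,vuqak] -> 16 lines: wpj lcfpm jpjdm uefrs vuqak wpz moc ceb udsmh jrjnp nsr por sehd wgb uojuw sindd
Hunk 7: at line 10 remove [nsr] add [icmdm,iuzu,mmt] -> 18 lines: wpj lcfpm jpjdm uefrs vuqak wpz moc ceb udsmh jrjnp icmdm iuzu mmt por sehd wgb uojuw sindd
Final line count: 18

Answer: 18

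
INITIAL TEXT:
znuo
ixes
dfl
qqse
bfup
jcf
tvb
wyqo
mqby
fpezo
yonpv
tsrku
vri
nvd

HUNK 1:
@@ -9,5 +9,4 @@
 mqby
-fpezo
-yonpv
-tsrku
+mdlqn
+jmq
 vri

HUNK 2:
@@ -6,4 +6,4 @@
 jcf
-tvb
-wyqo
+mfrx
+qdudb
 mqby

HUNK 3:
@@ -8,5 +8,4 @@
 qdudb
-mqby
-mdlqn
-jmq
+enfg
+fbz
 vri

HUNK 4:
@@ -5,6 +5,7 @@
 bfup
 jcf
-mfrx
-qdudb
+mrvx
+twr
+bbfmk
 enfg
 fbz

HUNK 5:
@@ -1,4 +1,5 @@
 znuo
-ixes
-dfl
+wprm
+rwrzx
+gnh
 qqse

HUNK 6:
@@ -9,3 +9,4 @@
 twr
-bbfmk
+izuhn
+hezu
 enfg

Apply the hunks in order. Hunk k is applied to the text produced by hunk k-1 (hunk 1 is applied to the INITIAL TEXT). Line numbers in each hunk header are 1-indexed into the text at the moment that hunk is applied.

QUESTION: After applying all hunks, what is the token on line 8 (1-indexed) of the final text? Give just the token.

Hunk 1: at line 9 remove [fpezo,yonpv,tsrku] add [mdlqn,jmq] -> 13 lines: znuo ixes dfl qqse bfup jcf tvb wyqo mqby mdlqn jmq vri nvd
Hunk 2: at line 6 remove [tvb,wyqo] add [mfrx,qdudb] -> 13 lines: znuo ixes dfl qqse bfup jcf mfrx qdudb mqby mdlqn jmq vri nvd
Hunk 3: at line 8 remove [mqby,mdlqn,jmq] add [enfg,fbz] -> 12 lines: znuo ixes dfl qqse bfup jcf mfrx qdudb enfg fbz vri nvd
Hunk 4: at line 5 remove [mfrx,qdudb] add [mrvx,twr,bbfmk] -> 13 lines: znuo ixes dfl qqse bfup jcf mrvx twr bbfmk enfg fbz vri nvd
Hunk 5: at line 1 remove [ixes,dfl] add [wprm,rwrzx,gnh] -> 14 lines: znuo wprm rwrzx gnh qqse bfup jcf mrvx twr bbfmk enfg fbz vri nvd
Hunk 6: at line 9 remove [bbfmk] add [izuhn,hezu] -> 15 lines: znuo wprm rwrzx gnh qqse bfup jcf mrvx twr izuhn hezu enfg fbz vri nvd
Final line 8: mrvx

Answer: mrvx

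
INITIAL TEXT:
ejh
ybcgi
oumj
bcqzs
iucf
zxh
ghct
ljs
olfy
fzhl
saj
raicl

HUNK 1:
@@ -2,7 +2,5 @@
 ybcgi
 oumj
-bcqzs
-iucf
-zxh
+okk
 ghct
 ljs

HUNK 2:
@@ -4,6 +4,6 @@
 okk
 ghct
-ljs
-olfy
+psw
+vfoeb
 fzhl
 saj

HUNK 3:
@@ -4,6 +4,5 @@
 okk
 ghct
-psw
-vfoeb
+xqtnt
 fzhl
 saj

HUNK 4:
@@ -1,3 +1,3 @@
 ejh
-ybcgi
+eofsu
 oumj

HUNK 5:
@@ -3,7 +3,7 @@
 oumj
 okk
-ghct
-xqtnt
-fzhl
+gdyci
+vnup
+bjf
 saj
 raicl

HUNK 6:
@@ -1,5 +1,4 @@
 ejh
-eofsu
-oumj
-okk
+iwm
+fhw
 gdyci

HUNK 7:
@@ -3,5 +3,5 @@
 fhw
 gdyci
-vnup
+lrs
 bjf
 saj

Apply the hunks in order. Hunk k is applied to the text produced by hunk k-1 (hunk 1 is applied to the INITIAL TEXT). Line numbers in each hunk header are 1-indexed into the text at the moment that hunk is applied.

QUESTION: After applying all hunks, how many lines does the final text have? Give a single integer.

Answer: 8

Derivation:
Hunk 1: at line 2 remove [bcqzs,iucf,zxh] add [okk] -> 10 lines: ejh ybcgi oumj okk ghct ljs olfy fzhl saj raicl
Hunk 2: at line 4 remove [ljs,olfy] add [psw,vfoeb] -> 10 lines: ejh ybcgi oumj okk ghct psw vfoeb fzhl saj raicl
Hunk 3: at line 4 remove [psw,vfoeb] add [xqtnt] -> 9 lines: ejh ybcgi oumj okk ghct xqtnt fzhl saj raicl
Hunk 4: at line 1 remove [ybcgi] add [eofsu] -> 9 lines: ejh eofsu oumj okk ghct xqtnt fzhl saj raicl
Hunk 5: at line 3 remove [ghct,xqtnt,fzhl] add [gdyci,vnup,bjf] -> 9 lines: ejh eofsu oumj okk gdyci vnup bjf saj raicl
Hunk 6: at line 1 remove [eofsu,oumj,okk] add [iwm,fhw] -> 8 lines: ejh iwm fhw gdyci vnup bjf saj raicl
Hunk 7: at line 3 remove [vnup] add [lrs] -> 8 lines: ejh iwm fhw gdyci lrs bjf saj raicl
Final line count: 8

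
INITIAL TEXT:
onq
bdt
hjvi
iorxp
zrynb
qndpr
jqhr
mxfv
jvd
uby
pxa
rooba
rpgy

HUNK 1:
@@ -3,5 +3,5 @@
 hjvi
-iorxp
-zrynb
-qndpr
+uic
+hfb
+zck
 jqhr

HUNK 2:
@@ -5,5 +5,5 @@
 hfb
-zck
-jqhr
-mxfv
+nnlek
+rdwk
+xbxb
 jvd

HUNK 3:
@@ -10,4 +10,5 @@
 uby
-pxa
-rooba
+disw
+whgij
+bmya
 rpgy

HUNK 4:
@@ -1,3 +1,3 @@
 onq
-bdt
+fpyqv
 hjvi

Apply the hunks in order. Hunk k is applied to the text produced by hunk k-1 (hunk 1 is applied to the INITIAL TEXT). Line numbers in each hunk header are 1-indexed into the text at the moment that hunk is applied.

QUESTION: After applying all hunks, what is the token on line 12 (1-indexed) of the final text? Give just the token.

Hunk 1: at line 3 remove [iorxp,zrynb,qndpr] add [uic,hfb,zck] -> 13 lines: onq bdt hjvi uic hfb zck jqhr mxfv jvd uby pxa rooba rpgy
Hunk 2: at line 5 remove [zck,jqhr,mxfv] add [nnlek,rdwk,xbxb] -> 13 lines: onq bdt hjvi uic hfb nnlek rdwk xbxb jvd uby pxa rooba rpgy
Hunk 3: at line 10 remove [pxa,rooba] add [disw,whgij,bmya] -> 14 lines: onq bdt hjvi uic hfb nnlek rdwk xbxb jvd uby disw whgij bmya rpgy
Hunk 4: at line 1 remove [bdt] add [fpyqv] -> 14 lines: onq fpyqv hjvi uic hfb nnlek rdwk xbxb jvd uby disw whgij bmya rpgy
Final line 12: whgij

Answer: whgij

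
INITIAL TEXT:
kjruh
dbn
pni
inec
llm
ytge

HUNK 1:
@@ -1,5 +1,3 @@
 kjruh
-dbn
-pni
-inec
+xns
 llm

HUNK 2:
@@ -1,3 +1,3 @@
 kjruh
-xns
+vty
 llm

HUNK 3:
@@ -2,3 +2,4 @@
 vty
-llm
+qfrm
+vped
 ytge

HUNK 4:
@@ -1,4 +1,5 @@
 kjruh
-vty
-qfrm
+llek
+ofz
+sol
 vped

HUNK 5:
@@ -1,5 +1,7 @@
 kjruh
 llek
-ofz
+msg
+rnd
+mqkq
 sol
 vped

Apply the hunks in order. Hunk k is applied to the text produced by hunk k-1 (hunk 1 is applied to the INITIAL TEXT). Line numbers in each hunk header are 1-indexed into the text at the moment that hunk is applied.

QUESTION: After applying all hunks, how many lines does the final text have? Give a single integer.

Answer: 8

Derivation:
Hunk 1: at line 1 remove [dbn,pni,inec] add [xns] -> 4 lines: kjruh xns llm ytge
Hunk 2: at line 1 remove [xns] add [vty] -> 4 lines: kjruh vty llm ytge
Hunk 3: at line 2 remove [llm] add [qfrm,vped] -> 5 lines: kjruh vty qfrm vped ytge
Hunk 4: at line 1 remove [vty,qfrm] add [llek,ofz,sol] -> 6 lines: kjruh llek ofz sol vped ytge
Hunk 5: at line 1 remove [ofz] add [msg,rnd,mqkq] -> 8 lines: kjruh llek msg rnd mqkq sol vped ytge
Final line count: 8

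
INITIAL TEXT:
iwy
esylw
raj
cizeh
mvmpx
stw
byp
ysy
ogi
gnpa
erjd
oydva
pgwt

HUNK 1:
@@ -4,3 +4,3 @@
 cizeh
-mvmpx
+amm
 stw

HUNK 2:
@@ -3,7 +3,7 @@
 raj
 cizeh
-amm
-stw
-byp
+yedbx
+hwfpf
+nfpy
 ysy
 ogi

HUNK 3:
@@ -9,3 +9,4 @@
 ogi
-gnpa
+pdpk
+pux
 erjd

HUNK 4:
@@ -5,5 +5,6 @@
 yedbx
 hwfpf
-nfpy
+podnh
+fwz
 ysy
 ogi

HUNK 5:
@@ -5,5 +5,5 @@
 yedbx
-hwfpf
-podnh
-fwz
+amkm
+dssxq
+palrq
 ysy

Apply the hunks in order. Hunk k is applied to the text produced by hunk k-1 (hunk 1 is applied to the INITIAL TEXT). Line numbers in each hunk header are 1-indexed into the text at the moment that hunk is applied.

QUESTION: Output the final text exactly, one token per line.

Answer: iwy
esylw
raj
cizeh
yedbx
amkm
dssxq
palrq
ysy
ogi
pdpk
pux
erjd
oydva
pgwt

Derivation:
Hunk 1: at line 4 remove [mvmpx] add [amm] -> 13 lines: iwy esylw raj cizeh amm stw byp ysy ogi gnpa erjd oydva pgwt
Hunk 2: at line 3 remove [amm,stw,byp] add [yedbx,hwfpf,nfpy] -> 13 lines: iwy esylw raj cizeh yedbx hwfpf nfpy ysy ogi gnpa erjd oydva pgwt
Hunk 3: at line 9 remove [gnpa] add [pdpk,pux] -> 14 lines: iwy esylw raj cizeh yedbx hwfpf nfpy ysy ogi pdpk pux erjd oydva pgwt
Hunk 4: at line 5 remove [nfpy] add [podnh,fwz] -> 15 lines: iwy esylw raj cizeh yedbx hwfpf podnh fwz ysy ogi pdpk pux erjd oydva pgwt
Hunk 5: at line 5 remove [hwfpf,podnh,fwz] add [amkm,dssxq,palrq] -> 15 lines: iwy esylw raj cizeh yedbx amkm dssxq palrq ysy ogi pdpk pux erjd oydva pgwt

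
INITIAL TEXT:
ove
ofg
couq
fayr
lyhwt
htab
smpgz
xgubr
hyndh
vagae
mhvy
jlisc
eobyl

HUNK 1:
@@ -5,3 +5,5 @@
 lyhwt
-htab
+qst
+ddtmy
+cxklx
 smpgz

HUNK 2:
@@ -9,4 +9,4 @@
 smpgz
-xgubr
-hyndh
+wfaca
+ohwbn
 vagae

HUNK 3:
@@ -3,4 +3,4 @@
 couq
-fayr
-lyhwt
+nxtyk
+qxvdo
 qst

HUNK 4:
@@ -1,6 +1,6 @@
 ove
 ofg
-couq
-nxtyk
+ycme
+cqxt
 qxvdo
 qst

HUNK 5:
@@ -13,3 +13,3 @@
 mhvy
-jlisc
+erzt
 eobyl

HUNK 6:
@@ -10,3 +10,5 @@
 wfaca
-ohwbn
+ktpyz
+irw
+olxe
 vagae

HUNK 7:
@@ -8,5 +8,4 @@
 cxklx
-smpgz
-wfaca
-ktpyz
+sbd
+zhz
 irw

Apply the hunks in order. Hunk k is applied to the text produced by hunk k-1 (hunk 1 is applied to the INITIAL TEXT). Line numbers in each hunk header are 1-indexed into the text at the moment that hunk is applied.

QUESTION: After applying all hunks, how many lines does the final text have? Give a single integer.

Hunk 1: at line 5 remove [htab] add [qst,ddtmy,cxklx] -> 15 lines: ove ofg couq fayr lyhwt qst ddtmy cxklx smpgz xgubr hyndh vagae mhvy jlisc eobyl
Hunk 2: at line 9 remove [xgubr,hyndh] add [wfaca,ohwbn] -> 15 lines: ove ofg couq fayr lyhwt qst ddtmy cxklx smpgz wfaca ohwbn vagae mhvy jlisc eobyl
Hunk 3: at line 3 remove [fayr,lyhwt] add [nxtyk,qxvdo] -> 15 lines: ove ofg couq nxtyk qxvdo qst ddtmy cxklx smpgz wfaca ohwbn vagae mhvy jlisc eobyl
Hunk 4: at line 1 remove [couq,nxtyk] add [ycme,cqxt] -> 15 lines: ove ofg ycme cqxt qxvdo qst ddtmy cxklx smpgz wfaca ohwbn vagae mhvy jlisc eobyl
Hunk 5: at line 13 remove [jlisc] add [erzt] -> 15 lines: ove ofg ycme cqxt qxvdo qst ddtmy cxklx smpgz wfaca ohwbn vagae mhvy erzt eobyl
Hunk 6: at line 10 remove [ohwbn] add [ktpyz,irw,olxe] -> 17 lines: ove ofg ycme cqxt qxvdo qst ddtmy cxklx smpgz wfaca ktpyz irw olxe vagae mhvy erzt eobyl
Hunk 7: at line 8 remove [smpgz,wfaca,ktpyz] add [sbd,zhz] -> 16 lines: ove ofg ycme cqxt qxvdo qst ddtmy cxklx sbd zhz irw olxe vagae mhvy erzt eobyl
Final line count: 16

Answer: 16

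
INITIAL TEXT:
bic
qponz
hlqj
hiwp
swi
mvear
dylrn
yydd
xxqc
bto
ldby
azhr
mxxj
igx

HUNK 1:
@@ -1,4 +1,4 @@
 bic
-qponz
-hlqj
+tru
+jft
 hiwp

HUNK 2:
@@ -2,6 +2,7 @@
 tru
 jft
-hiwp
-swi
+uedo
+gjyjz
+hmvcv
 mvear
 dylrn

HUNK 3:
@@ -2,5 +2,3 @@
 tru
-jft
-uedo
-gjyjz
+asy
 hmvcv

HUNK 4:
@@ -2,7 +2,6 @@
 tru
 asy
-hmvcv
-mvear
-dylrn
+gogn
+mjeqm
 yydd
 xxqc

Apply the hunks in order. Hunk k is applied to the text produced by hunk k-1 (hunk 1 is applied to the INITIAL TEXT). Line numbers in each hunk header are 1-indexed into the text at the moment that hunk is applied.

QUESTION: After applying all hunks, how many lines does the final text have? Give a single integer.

Hunk 1: at line 1 remove [qponz,hlqj] add [tru,jft] -> 14 lines: bic tru jft hiwp swi mvear dylrn yydd xxqc bto ldby azhr mxxj igx
Hunk 2: at line 2 remove [hiwp,swi] add [uedo,gjyjz,hmvcv] -> 15 lines: bic tru jft uedo gjyjz hmvcv mvear dylrn yydd xxqc bto ldby azhr mxxj igx
Hunk 3: at line 2 remove [jft,uedo,gjyjz] add [asy] -> 13 lines: bic tru asy hmvcv mvear dylrn yydd xxqc bto ldby azhr mxxj igx
Hunk 4: at line 2 remove [hmvcv,mvear,dylrn] add [gogn,mjeqm] -> 12 lines: bic tru asy gogn mjeqm yydd xxqc bto ldby azhr mxxj igx
Final line count: 12

Answer: 12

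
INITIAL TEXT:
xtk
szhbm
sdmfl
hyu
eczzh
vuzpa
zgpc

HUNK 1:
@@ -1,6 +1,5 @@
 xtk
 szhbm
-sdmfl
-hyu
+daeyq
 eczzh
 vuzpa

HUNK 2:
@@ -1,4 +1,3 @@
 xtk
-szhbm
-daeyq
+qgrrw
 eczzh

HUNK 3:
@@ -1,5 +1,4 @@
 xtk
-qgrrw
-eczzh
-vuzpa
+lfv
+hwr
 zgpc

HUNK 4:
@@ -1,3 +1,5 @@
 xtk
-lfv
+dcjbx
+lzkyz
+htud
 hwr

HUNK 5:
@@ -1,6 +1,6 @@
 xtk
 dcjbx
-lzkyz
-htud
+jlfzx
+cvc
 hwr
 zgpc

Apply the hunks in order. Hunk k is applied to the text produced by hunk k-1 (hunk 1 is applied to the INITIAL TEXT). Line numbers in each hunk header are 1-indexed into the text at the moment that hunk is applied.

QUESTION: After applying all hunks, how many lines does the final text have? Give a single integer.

Answer: 6

Derivation:
Hunk 1: at line 1 remove [sdmfl,hyu] add [daeyq] -> 6 lines: xtk szhbm daeyq eczzh vuzpa zgpc
Hunk 2: at line 1 remove [szhbm,daeyq] add [qgrrw] -> 5 lines: xtk qgrrw eczzh vuzpa zgpc
Hunk 3: at line 1 remove [qgrrw,eczzh,vuzpa] add [lfv,hwr] -> 4 lines: xtk lfv hwr zgpc
Hunk 4: at line 1 remove [lfv] add [dcjbx,lzkyz,htud] -> 6 lines: xtk dcjbx lzkyz htud hwr zgpc
Hunk 5: at line 1 remove [lzkyz,htud] add [jlfzx,cvc] -> 6 lines: xtk dcjbx jlfzx cvc hwr zgpc
Final line count: 6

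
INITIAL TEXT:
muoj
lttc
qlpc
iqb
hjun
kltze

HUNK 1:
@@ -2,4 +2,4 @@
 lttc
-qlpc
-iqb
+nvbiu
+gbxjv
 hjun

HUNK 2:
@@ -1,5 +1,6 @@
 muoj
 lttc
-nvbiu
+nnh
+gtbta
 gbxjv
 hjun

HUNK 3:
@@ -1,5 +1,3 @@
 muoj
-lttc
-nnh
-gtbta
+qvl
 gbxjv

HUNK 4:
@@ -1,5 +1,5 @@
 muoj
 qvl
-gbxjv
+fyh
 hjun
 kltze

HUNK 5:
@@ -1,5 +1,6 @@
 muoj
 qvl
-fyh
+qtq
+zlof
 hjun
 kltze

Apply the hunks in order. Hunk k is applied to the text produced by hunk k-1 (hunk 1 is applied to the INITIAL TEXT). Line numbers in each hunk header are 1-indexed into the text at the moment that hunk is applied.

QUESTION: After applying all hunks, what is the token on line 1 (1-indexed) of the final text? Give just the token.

Answer: muoj

Derivation:
Hunk 1: at line 2 remove [qlpc,iqb] add [nvbiu,gbxjv] -> 6 lines: muoj lttc nvbiu gbxjv hjun kltze
Hunk 2: at line 1 remove [nvbiu] add [nnh,gtbta] -> 7 lines: muoj lttc nnh gtbta gbxjv hjun kltze
Hunk 3: at line 1 remove [lttc,nnh,gtbta] add [qvl] -> 5 lines: muoj qvl gbxjv hjun kltze
Hunk 4: at line 1 remove [gbxjv] add [fyh] -> 5 lines: muoj qvl fyh hjun kltze
Hunk 5: at line 1 remove [fyh] add [qtq,zlof] -> 6 lines: muoj qvl qtq zlof hjun kltze
Final line 1: muoj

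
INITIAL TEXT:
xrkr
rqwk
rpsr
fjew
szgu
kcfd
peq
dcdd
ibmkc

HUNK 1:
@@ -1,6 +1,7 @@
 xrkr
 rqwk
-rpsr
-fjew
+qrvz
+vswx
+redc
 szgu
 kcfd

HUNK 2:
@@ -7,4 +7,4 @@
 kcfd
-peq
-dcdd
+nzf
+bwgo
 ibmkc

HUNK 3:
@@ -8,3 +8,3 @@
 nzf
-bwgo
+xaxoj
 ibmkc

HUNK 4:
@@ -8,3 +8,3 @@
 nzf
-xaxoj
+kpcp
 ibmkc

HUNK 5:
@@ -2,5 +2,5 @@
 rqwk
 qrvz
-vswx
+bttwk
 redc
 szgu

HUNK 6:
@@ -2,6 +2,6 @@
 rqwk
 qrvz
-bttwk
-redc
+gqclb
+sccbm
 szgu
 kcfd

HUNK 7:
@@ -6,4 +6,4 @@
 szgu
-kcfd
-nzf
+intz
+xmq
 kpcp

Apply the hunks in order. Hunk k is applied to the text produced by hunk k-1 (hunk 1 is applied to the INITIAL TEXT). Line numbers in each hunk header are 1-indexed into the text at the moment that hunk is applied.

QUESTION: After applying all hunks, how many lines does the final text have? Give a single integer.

Hunk 1: at line 1 remove [rpsr,fjew] add [qrvz,vswx,redc] -> 10 lines: xrkr rqwk qrvz vswx redc szgu kcfd peq dcdd ibmkc
Hunk 2: at line 7 remove [peq,dcdd] add [nzf,bwgo] -> 10 lines: xrkr rqwk qrvz vswx redc szgu kcfd nzf bwgo ibmkc
Hunk 3: at line 8 remove [bwgo] add [xaxoj] -> 10 lines: xrkr rqwk qrvz vswx redc szgu kcfd nzf xaxoj ibmkc
Hunk 4: at line 8 remove [xaxoj] add [kpcp] -> 10 lines: xrkr rqwk qrvz vswx redc szgu kcfd nzf kpcp ibmkc
Hunk 5: at line 2 remove [vswx] add [bttwk] -> 10 lines: xrkr rqwk qrvz bttwk redc szgu kcfd nzf kpcp ibmkc
Hunk 6: at line 2 remove [bttwk,redc] add [gqclb,sccbm] -> 10 lines: xrkr rqwk qrvz gqclb sccbm szgu kcfd nzf kpcp ibmkc
Hunk 7: at line 6 remove [kcfd,nzf] add [intz,xmq] -> 10 lines: xrkr rqwk qrvz gqclb sccbm szgu intz xmq kpcp ibmkc
Final line count: 10

Answer: 10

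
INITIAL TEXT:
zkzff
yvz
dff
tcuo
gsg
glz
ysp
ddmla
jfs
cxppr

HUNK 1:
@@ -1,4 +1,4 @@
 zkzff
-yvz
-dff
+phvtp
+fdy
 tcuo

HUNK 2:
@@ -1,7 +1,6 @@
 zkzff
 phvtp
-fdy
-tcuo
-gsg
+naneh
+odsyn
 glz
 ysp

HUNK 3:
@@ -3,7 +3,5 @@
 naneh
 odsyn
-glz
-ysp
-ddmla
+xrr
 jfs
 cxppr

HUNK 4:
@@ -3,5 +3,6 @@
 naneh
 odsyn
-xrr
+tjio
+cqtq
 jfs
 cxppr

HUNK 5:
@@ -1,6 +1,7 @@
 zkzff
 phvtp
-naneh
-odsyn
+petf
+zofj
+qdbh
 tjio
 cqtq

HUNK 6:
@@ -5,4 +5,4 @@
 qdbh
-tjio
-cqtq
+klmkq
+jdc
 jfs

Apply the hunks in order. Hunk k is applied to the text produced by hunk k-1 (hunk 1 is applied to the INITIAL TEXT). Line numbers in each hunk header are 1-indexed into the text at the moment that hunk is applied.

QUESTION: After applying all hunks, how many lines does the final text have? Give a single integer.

Hunk 1: at line 1 remove [yvz,dff] add [phvtp,fdy] -> 10 lines: zkzff phvtp fdy tcuo gsg glz ysp ddmla jfs cxppr
Hunk 2: at line 1 remove [fdy,tcuo,gsg] add [naneh,odsyn] -> 9 lines: zkzff phvtp naneh odsyn glz ysp ddmla jfs cxppr
Hunk 3: at line 3 remove [glz,ysp,ddmla] add [xrr] -> 7 lines: zkzff phvtp naneh odsyn xrr jfs cxppr
Hunk 4: at line 3 remove [xrr] add [tjio,cqtq] -> 8 lines: zkzff phvtp naneh odsyn tjio cqtq jfs cxppr
Hunk 5: at line 1 remove [naneh,odsyn] add [petf,zofj,qdbh] -> 9 lines: zkzff phvtp petf zofj qdbh tjio cqtq jfs cxppr
Hunk 6: at line 5 remove [tjio,cqtq] add [klmkq,jdc] -> 9 lines: zkzff phvtp petf zofj qdbh klmkq jdc jfs cxppr
Final line count: 9

Answer: 9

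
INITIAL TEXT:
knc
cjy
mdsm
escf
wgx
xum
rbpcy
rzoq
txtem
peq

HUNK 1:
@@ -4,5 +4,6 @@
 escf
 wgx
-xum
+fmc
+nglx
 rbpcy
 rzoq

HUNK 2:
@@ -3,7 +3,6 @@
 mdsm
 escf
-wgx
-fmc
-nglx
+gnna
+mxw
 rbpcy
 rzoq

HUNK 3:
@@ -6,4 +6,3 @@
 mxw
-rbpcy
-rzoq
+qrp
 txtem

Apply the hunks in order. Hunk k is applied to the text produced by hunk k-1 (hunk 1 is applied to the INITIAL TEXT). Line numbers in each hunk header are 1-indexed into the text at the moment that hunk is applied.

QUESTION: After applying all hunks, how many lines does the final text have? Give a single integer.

Answer: 9

Derivation:
Hunk 1: at line 4 remove [xum] add [fmc,nglx] -> 11 lines: knc cjy mdsm escf wgx fmc nglx rbpcy rzoq txtem peq
Hunk 2: at line 3 remove [wgx,fmc,nglx] add [gnna,mxw] -> 10 lines: knc cjy mdsm escf gnna mxw rbpcy rzoq txtem peq
Hunk 3: at line 6 remove [rbpcy,rzoq] add [qrp] -> 9 lines: knc cjy mdsm escf gnna mxw qrp txtem peq
Final line count: 9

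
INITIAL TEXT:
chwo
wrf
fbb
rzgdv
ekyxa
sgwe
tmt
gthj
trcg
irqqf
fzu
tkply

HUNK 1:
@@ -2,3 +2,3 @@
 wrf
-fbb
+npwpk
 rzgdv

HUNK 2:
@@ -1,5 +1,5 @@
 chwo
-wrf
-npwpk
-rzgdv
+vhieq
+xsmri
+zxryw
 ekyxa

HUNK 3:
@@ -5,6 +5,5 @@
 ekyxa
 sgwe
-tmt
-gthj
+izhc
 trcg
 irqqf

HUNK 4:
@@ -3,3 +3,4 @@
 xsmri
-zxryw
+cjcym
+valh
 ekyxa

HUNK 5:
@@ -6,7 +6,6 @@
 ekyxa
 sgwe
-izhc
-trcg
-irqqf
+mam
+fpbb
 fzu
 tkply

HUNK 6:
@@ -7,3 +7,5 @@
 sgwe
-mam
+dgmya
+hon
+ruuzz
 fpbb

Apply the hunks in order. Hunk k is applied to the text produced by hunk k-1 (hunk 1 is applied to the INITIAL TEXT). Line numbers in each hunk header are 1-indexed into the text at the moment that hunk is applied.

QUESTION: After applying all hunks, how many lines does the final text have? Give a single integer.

Answer: 13

Derivation:
Hunk 1: at line 2 remove [fbb] add [npwpk] -> 12 lines: chwo wrf npwpk rzgdv ekyxa sgwe tmt gthj trcg irqqf fzu tkply
Hunk 2: at line 1 remove [wrf,npwpk,rzgdv] add [vhieq,xsmri,zxryw] -> 12 lines: chwo vhieq xsmri zxryw ekyxa sgwe tmt gthj trcg irqqf fzu tkply
Hunk 3: at line 5 remove [tmt,gthj] add [izhc] -> 11 lines: chwo vhieq xsmri zxryw ekyxa sgwe izhc trcg irqqf fzu tkply
Hunk 4: at line 3 remove [zxryw] add [cjcym,valh] -> 12 lines: chwo vhieq xsmri cjcym valh ekyxa sgwe izhc trcg irqqf fzu tkply
Hunk 5: at line 6 remove [izhc,trcg,irqqf] add [mam,fpbb] -> 11 lines: chwo vhieq xsmri cjcym valh ekyxa sgwe mam fpbb fzu tkply
Hunk 6: at line 7 remove [mam] add [dgmya,hon,ruuzz] -> 13 lines: chwo vhieq xsmri cjcym valh ekyxa sgwe dgmya hon ruuzz fpbb fzu tkply
Final line count: 13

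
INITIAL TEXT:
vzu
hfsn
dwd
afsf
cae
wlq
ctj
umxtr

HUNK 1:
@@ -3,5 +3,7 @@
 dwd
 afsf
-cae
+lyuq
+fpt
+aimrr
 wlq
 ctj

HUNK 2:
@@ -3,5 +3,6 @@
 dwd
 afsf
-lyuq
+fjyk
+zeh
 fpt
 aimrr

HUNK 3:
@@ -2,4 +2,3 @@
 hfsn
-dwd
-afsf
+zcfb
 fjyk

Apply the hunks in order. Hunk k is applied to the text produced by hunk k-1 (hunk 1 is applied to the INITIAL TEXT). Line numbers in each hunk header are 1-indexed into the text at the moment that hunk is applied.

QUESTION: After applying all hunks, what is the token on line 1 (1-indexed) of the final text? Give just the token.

Hunk 1: at line 3 remove [cae] add [lyuq,fpt,aimrr] -> 10 lines: vzu hfsn dwd afsf lyuq fpt aimrr wlq ctj umxtr
Hunk 2: at line 3 remove [lyuq] add [fjyk,zeh] -> 11 lines: vzu hfsn dwd afsf fjyk zeh fpt aimrr wlq ctj umxtr
Hunk 3: at line 2 remove [dwd,afsf] add [zcfb] -> 10 lines: vzu hfsn zcfb fjyk zeh fpt aimrr wlq ctj umxtr
Final line 1: vzu

Answer: vzu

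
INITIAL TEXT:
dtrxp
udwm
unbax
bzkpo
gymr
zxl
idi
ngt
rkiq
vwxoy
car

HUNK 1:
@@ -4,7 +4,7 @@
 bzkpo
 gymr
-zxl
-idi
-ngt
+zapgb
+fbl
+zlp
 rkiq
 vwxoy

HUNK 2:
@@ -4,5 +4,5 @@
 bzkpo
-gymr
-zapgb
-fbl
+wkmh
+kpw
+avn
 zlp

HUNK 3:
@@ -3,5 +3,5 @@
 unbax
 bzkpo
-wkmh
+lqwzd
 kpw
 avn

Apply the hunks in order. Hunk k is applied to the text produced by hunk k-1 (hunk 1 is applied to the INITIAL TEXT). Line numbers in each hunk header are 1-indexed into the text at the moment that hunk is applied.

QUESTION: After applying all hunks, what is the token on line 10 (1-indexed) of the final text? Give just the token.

Hunk 1: at line 4 remove [zxl,idi,ngt] add [zapgb,fbl,zlp] -> 11 lines: dtrxp udwm unbax bzkpo gymr zapgb fbl zlp rkiq vwxoy car
Hunk 2: at line 4 remove [gymr,zapgb,fbl] add [wkmh,kpw,avn] -> 11 lines: dtrxp udwm unbax bzkpo wkmh kpw avn zlp rkiq vwxoy car
Hunk 3: at line 3 remove [wkmh] add [lqwzd] -> 11 lines: dtrxp udwm unbax bzkpo lqwzd kpw avn zlp rkiq vwxoy car
Final line 10: vwxoy

Answer: vwxoy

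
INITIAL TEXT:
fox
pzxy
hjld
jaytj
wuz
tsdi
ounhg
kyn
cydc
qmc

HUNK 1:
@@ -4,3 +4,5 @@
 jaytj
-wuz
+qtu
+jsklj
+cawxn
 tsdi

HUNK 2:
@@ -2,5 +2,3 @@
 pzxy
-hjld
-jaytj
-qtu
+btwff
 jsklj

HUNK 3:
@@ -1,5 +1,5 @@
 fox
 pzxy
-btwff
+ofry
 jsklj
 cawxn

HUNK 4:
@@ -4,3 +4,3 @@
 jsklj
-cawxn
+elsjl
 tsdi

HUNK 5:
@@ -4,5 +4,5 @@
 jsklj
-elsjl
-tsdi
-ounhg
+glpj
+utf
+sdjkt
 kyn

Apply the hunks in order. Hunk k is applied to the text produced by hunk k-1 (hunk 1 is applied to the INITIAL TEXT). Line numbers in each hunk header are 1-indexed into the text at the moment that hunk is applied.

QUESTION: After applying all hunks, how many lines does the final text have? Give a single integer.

Answer: 10

Derivation:
Hunk 1: at line 4 remove [wuz] add [qtu,jsklj,cawxn] -> 12 lines: fox pzxy hjld jaytj qtu jsklj cawxn tsdi ounhg kyn cydc qmc
Hunk 2: at line 2 remove [hjld,jaytj,qtu] add [btwff] -> 10 lines: fox pzxy btwff jsklj cawxn tsdi ounhg kyn cydc qmc
Hunk 3: at line 1 remove [btwff] add [ofry] -> 10 lines: fox pzxy ofry jsklj cawxn tsdi ounhg kyn cydc qmc
Hunk 4: at line 4 remove [cawxn] add [elsjl] -> 10 lines: fox pzxy ofry jsklj elsjl tsdi ounhg kyn cydc qmc
Hunk 5: at line 4 remove [elsjl,tsdi,ounhg] add [glpj,utf,sdjkt] -> 10 lines: fox pzxy ofry jsklj glpj utf sdjkt kyn cydc qmc
Final line count: 10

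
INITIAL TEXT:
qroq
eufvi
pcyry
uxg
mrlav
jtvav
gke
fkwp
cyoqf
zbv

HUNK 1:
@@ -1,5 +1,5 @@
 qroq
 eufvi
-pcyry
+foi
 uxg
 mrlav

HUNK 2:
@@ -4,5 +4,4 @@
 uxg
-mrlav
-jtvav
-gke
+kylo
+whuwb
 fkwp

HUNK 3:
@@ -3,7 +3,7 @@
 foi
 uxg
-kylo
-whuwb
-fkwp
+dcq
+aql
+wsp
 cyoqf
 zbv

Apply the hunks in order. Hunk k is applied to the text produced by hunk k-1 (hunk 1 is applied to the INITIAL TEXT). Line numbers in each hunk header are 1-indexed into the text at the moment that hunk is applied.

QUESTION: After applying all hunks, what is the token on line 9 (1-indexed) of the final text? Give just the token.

Answer: zbv

Derivation:
Hunk 1: at line 1 remove [pcyry] add [foi] -> 10 lines: qroq eufvi foi uxg mrlav jtvav gke fkwp cyoqf zbv
Hunk 2: at line 4 remove [mrlav,jtvav,gke] add [kylo,whuwb] -> 9 lines: qroq eufvi foi uxg kylo whuwb fkwp cyoqf zbv
Hunk 3: at line 3 remove [kylo,whuwb,fkwp] add [dcq,aql,wsp] -> 9 lines: qroq eufvi foi uxg dcq aql wsp cyoqf zbv
Final line 9: zbv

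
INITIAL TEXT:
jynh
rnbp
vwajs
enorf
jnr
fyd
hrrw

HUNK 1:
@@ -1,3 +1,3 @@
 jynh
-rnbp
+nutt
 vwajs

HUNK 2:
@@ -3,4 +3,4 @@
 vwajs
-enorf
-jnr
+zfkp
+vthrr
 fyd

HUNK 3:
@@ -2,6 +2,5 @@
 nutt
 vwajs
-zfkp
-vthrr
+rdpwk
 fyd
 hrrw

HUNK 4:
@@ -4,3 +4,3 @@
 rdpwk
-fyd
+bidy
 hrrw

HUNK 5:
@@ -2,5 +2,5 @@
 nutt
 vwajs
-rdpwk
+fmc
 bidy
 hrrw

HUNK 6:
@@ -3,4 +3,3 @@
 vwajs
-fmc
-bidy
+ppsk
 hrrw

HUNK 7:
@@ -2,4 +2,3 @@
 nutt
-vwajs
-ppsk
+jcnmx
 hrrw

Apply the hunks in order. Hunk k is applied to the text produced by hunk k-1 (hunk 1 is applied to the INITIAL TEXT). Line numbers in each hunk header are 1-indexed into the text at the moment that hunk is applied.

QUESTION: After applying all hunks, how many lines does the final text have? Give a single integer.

Answer: 4

Derivation:
Hunk 1: at line 1 remove [rnbp] add [nutt] -> 7 lines: jynh nutt vwajs enorf jnr fyd hrrw
Hunk 2: at line 3 remove [enorf,jnr] add [zfkp,vthrr] -> 7 lines: jynh nutt vwajs zfkp vthrr fyd hrrw
Hunk 3: at line 2 remove [zfkp,vthrr] add [rdpwk] -> 6 lines: jynh nutt vwajs rdpwk fyd hrrw
Hunk 4: at line 4 remove [fyd] add [bidy] -> 6 lines: jynh nutt vwajs rdpwk bidy hrrw
Hunk 5: at line 2 remove [rdpwk] add [fmc] -> 6 lines: jynh nutt vwajs fmc bidy hrrw
Hunk 6: at line 3 remove [fmc,bidy] add [ppsk] -> 5 lines: jynh nutt vwajs ppsk hrrw
Hunk 7: at line 2 remove [vwajs,ppsk] add [jcnmx] -> 4 lines: jynh nutt jcnmx hrrw
Final line count: 4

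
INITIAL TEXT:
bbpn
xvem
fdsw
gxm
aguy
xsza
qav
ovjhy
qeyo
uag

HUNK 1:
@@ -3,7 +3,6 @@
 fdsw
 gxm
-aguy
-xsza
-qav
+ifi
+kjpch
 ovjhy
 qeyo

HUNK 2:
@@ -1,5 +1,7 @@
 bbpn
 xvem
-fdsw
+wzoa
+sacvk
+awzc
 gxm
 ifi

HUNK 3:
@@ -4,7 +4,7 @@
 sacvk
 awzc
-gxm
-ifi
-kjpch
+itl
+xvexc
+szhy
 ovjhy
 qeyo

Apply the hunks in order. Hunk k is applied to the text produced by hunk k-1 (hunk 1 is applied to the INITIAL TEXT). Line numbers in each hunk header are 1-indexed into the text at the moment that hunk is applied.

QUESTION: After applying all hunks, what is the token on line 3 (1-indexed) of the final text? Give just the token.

Hunk 1: at line 3 remove [aguy,xsza,qav] add [ifi,kjpch] -> 9 lines: bbpn xvem fdsw gxm ifi kjpch ovjhy qeyo uag
Hunk 2: at line 1 remove [fdsw] add [wzoa,sacvk,awzc] -> 11 lines: bbpn xvem wzoa sacvk awzc gxm ifi kjpch ovjhy qeyo uag
Hunk 3: at line 4 remove [gxm,ifi,kjpch] add [itl,xvexc,szhy] -> 11 lines: bbpn xvem wzoa sacvk awzc itl xvexc szhy ovjhy qeyo uag
Final line 3: wzoa

Answer: wzoa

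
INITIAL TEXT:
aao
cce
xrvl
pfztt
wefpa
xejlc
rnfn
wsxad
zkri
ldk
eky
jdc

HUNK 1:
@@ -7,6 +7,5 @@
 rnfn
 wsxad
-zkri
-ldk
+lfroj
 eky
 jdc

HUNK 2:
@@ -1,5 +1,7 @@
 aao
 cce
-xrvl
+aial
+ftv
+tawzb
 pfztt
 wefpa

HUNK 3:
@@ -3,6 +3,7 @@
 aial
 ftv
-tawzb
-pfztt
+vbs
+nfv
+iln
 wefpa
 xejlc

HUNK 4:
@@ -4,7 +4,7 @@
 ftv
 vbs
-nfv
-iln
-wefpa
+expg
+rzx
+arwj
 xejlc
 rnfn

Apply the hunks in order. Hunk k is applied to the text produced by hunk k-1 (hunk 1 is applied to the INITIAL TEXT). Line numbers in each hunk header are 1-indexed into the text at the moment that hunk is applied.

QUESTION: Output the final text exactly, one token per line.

Hunk 1: at line 7 remove [zkri,ldk] add [lfroj] -> 11 lines: aao cce xrvl pfztt wefpa xejlc rnfn wsxad lfroj eky jdc
Hunk 2: at line 1 remove [xrvl] add [aial,ftv,tawzb] -> 13 lines: aao cce aial ftv tawzb pfztt wefpa xejlc rnfn wsxad lfroj eky jdc
Hunk 3: at line 3 remove [tawzb,pfztt] add [vbs,nfv,iln] -> 14 lines: aao cce aial ftv vbs nfv iln wefpa xejlc rnfn wsxad lfroj eky jdc
Hunk 4: at line 4 remove [nfv,iln,wefpa] add [expg,rzx,arwj] -> 14 lines: aao cce aial ftv vbs expg rzx arwj xejlc rnfn wsxad lfroj eky jdc

Answer: aao
cce
aial
ftv
vbs
expg
rzx
arwj
xejlc
rnfn
wsxad
lfroj
eky
jdc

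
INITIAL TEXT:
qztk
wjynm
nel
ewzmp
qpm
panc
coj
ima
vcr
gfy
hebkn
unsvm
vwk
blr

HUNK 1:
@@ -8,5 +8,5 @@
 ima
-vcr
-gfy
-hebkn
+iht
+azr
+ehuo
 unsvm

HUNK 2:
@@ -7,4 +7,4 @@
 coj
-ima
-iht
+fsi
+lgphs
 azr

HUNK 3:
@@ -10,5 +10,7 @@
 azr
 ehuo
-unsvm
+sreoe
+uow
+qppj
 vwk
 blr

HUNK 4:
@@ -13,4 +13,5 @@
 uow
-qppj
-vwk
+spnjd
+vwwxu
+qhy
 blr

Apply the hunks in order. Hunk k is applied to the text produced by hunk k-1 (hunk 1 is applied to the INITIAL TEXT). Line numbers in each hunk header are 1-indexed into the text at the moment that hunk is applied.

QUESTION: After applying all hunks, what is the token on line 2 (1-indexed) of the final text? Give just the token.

Hunk 1: at line 8 remove [vcr,gfy,hebkn] add [iht,azr,ehuo] -> 14 lines: qztk wjynm nel ewzmp qpm panc coj ima iht azr ehuo unsvm vwk blr
Hunk 2: at line 7 remove [ima,iht] add [fsi,lgphs] -> 14 lines: qztk wjynm nel ewzmp qpm panc coj fsi lgphs azr ehuo unsvm vwk blr
Hunk 3: at line 10 remove [unsvm] add [sreoe,uow,qppj] -> 16 lines: qztk wjynm nel ewzmp qpm panc coj fsi lgphs azr ehuo sreoe uow qppj vwk blr
Hunk 4: at line 13 remove [qppj,vwk] add [spnjd,vwwxu,qhy] -> 17 lines: qztk wjynm nel ewzmp qpm panc coj fsi lgphs azr ehuo sreoe uow spnjd vwwxu qhy blr
Final line 2: wjynm

Answer: wjynm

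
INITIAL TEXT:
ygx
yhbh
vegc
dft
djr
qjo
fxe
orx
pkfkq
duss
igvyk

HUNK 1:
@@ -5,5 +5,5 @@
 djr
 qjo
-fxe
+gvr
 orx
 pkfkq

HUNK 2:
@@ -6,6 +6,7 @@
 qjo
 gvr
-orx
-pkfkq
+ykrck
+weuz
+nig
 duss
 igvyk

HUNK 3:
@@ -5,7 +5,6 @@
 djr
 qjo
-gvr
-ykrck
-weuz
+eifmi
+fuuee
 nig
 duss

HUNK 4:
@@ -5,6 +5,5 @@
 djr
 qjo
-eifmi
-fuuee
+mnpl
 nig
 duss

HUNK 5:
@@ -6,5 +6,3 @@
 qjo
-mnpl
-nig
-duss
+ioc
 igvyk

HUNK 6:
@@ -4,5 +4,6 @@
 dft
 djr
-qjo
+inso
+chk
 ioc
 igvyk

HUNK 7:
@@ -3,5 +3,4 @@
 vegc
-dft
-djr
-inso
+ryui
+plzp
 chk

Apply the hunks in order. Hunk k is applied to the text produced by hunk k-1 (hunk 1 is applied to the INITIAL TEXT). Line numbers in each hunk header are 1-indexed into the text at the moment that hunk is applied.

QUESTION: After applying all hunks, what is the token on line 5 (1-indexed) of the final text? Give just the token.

Hunk 1: at line 5 remove [fxe] add [gvr] -> 11 lines: ygx yhbh vegc dft djr qjo gvr orx pkfkq duss igvyk
Hunk 2: at line 6 remove [orx,pkfkq] add [ykrck,weuz,nig] -> 12 lines: ygx yhbh vegc dft djr qjo gvr ykrck weuz nig duss igvyk
Hunk 3: at line 5 remove [gvr,ykrck,weuz] add [eifmi,fuuee] -> 11 lines: ygx yhbh vegc dft djr qjo eifmi fuuee nig duss igvyk
Hunk 4: at line 5 remove [eifmi,fuuee] add [mnpl] -> 10 lines: ygx yhbh vegc dft djr qjo mnpl nig duss igvyk
Hunk 5: at line 6 remove [mnpl,nig,duss] add [ioc] -> 8 lines: ygx yhbh vegc dft djr qjo ioc igvyk
Hunk 6: at line 4 remove [qjo] add [inso,chk] -> 9 lines: ygx yhbh vegc dft djr inso chk ioc igvyk
Hunk 7: at line 3 remove [dft,djr,inso] add [ryui,plzp] -> 8 lines: ygx yhbh vegc ryui plzp chk ioc igvyk
Final line 5: plzp

Answer: plzp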